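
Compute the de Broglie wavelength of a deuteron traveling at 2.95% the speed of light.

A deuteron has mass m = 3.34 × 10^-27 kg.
2.24 × 10^-14 m

Using the de Broglie relation λ = h/(mv):

v = 2.95% × c = 8.844 × 10^6 m/s

λ = h/(mv)
λ = (6.626 × 10^-34 J·s) / (3.34 × 10^-27 kg × 8.844 × 10^6 m/s)
λ = 2.24 × 10^-14 m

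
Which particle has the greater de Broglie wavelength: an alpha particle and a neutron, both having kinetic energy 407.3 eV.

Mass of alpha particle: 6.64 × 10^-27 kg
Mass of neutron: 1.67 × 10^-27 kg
The neutron has the longer wavelength.

Using λ = h/√(2mKE):

For alpha particle: λ₁ = h/√(2m₁KE) = 7.12 × 10^-13 m
For neutron: λ₂ = h/√(2m₂KE) = 1.42 × 10^-12 m

Since λ ∝ 1/√m at constant kinetic energy, the lighter particle has the longer wavelength.

The neutron has the longer de Broglie wavelength.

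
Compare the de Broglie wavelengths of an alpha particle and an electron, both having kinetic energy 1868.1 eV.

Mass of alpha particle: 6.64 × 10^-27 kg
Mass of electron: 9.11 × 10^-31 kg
The electron has the longer wavelength.

Using λ = h/√(2mKE):

For alpha particle: λ₁ = h/√(2m₁KE) = 3.32 × 10^-13 m
For electron: λ₂ = h/√(2m₂KE) = 2.84 × 10^-11 m

Since λ ∝ 1/√m at constant kinetic energy, the lighter particle has the longer wavelength.

The electron has the longer de Broglie wavelength.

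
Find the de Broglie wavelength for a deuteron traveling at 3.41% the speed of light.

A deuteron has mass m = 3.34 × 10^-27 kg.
1.94 × 10^-14 m

Using the de Broglie relation λ = h/(mv):

v = 3.41% × c = 1.022 × 10^7 m/s

λ = h/(mv)
λ = (6.626 × 10^-34 J·s) / (3.34 × 10^-27 kg × 1.022 × 10^7 m/s)
λ = 1.94 × 10^-14 m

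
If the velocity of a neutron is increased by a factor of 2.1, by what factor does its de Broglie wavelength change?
The wavelength decreases by a factor of 2.1.

From λ = h/(mv), the wavelength is inversely proportional to velocity:

λ ∝ 1/v

If v → 2.1v, then λ → λ/2.1

When velocity is increased by a factor of 2.1, the wavelength decreases by a factor of 2.1.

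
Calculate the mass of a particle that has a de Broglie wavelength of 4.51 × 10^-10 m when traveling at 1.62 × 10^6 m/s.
9.07 × 10^-31 kg

From the de Broglie relation λ = h/(mv), we solve for m:

m = h/(λv)
m = (6.626 × 10^-34 J·s) / (4.51 × 10^-10 m × 1.62 × 10^6 m/s)
m = 9.07 × 10^-31 kg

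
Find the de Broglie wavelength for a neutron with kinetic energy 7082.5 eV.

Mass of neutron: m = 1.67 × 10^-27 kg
3.40 × 10^-13 m

Using λ = h/√(2mKE):

First convert KE to Joules: KE = 7082.5 eV = 1.135 × 10^-15 J

λ = h/√(2mKE)
λ = (6.626 × 10^-34 J·s) / √(2 × 1.67 × 10^-27 kg × 1.135 × 10^-15 J)
λ = 3.40 × 10^-13 m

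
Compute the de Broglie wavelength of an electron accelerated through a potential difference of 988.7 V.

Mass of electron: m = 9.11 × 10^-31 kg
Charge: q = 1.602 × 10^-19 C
3.90 × 10^-11 m

When a particle is accelerated through voltage V, it gains kinetic energy KE = qV.

The de Broglie wavelength is then λ = h/√(2mqV):

λ = h/√(2mqV)
λ = (6.626 × 10^-34 J·s) / √(2 × 9.11 × 10^-31 kg × 1.602 × 10^-19 C × 988.7 V)
λ = 3.90 × 10^-11 m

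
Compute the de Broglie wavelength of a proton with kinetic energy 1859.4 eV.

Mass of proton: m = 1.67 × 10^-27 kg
6.64 × 10^-13 m

Using λ = h/√(2mKE):

First convert KE to Joules: KE = 1859.4 eV = 2.979 × 10^-16 J

λ = h/√(2mKE)
λ = (6.626 × 10^-34 J·s) / √(2 × 1.67 × 10^-27 kg × 2.979 × 10^-16 J)
λ = 6.64 × 10^-13 m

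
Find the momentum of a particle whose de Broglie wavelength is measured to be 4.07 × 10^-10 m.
1.63 × 10^-24 kg·m/s

From the de Broglie relation λ = h/p, we solve for p:

p = h/λ
p = (6.626 × 10^-34 J·s) / (4.07 × 10^-10 m)
p = 1.63 × 10^-24 kg·m/s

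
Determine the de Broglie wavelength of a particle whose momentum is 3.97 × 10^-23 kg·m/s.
1.67 × 10^-11 m

Using the de Broglie relation λ = h/p:

λ = h/p
λ = (6.626 × 10^-34 J·s) / (3.97 × 10^-23 kg·m/s)
λ = 1.67 × 10^-11 m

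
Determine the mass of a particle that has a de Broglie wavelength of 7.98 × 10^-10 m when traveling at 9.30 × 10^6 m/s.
8.93 × 10^-32 kg

From the de Broglie relation λ = h/(mv), we solve for m:

m = h/(λv)
m = (6.626 × 10^-34 J·s) / (7.98 × 10^-10 m × 9.30 × 10^6 m/s)
m = 8.93 × 10^-32 kg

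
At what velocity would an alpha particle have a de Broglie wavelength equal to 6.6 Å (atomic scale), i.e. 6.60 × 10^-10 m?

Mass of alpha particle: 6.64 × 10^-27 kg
1.51 × 10^2 m/s

From λ = h/(mv), solve for v:

v = h/(mλ)
v = (6.626 × 10^-34 J·s) / (6.64 × 10^-27 kg × 6.60 × 10^-10 m)
v = 1.51 × 10^2 m/s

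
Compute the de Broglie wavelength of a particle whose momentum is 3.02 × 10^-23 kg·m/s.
2.19 × 10^-11 m

Using the de Broglie relation λ = h/p:

λ = h/p
λ = (6.626 × 10^-34 J·s) / (3.02 × 10^-23 kg·m/s)
λ = 2.19 × 10^-11 m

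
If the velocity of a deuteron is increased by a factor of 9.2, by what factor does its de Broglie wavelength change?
The wavelength decreases by a factor of 9.2.

From λ = h/(mv), the wavelength is inversely proportional to velocity:

λ ∝ 1/v

If v → 9.2v, then λ → λ/9.2

When velocity is increased by a factor of 9.2, the wavelength decreases by a factor of 9.2.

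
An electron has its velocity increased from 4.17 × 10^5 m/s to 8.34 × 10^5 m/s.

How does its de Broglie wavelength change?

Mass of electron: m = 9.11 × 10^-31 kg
The wavelength decreases by a factor of 2.

Using λ = h/(mv):

Initial wavelength: λ₁ = h/(mv₁) = 1.74 × 10^-9 m
Final wavelength: λ₂ = h/(mv₂) = 8.72 × 10^-10 m

Since λ ∝ 1/v, when velocity increases by a factor of 2, the wavelength decreases by a factor of 2.

λ₂/λ₁ = v₁/v₂ = 1/2

The wavelength decreases by a factor of 2.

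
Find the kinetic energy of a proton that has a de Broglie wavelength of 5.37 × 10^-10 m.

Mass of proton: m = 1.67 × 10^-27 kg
4.56 × 10^-22 J (or 2.85 × 10^-3 eV)

From λ = h/√(2mKE), we solve for KE:

λ² = h²/(2mKE)
KE = h²/(2mλ²)
KE = (6.626 × 10^-34 J·s)² / (2 × 1.67 × 10^-27 kg × (5.37 × 10^-10 m)²)
KE = 4.56 × 10^-22 J
KE = 2.85 × 10^-3 eV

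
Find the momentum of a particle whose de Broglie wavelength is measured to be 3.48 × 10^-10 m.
1.90 × 10^-24 kg·m/s

From the de Broglie relation λ = h/p, we solve for p:

p = h/λ
p = (6.626 × 10^-34 J·s) / (3.48 × 10^-10 m)
p = 1.90 × 10^-24 kg·m/s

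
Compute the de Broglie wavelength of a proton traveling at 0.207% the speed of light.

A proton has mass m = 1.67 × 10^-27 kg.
6.39 × 10^-13 m

Using the de Broglie relation λ = h/(mv):

v = 0.207% × c = 6.206 × 10^5 m/s

λ = h/(mv)
λ = (6.626 × 10^-34 J·s) / (1.67 × 10^-27 kg × 6.206 × 10^5 m/s)
λ = 6.39 × 10^-13 m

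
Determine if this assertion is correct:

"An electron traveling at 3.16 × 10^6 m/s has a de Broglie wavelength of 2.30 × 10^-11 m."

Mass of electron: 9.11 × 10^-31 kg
False

The claim is incorrect.

Using λ = h/(mv):
λ = (6.626 × 10^-34 J·s) / (9.11 × 10^-31 kg × 3.16 × 10^6 m/s)
λ = 2.30 × 10^-10 m

The actual wavelength differs from the claimed 2.30 × 10^-11 m.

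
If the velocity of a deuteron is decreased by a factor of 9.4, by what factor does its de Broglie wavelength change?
The wavelength increases by a factor of 9.4.

From λ = h/(mv), the wavelength is inversely proportional to velocity:

λ ∝ 1/v

If v → v/9.4, then λ → 9.4λ

When velocity is decreased by a factor of 9.4, the wavelength increases by a factor of 9.4.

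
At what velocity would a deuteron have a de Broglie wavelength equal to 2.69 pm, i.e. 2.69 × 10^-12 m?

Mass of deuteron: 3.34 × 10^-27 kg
7.37 × 10^4 m/s

From λ = h/(mv), solve for v:

v = h/(mλ)
v = (6.626 × 10^-34 J·s) / (3.34 × 10^-27 kg × 2.69 × 10^-12 m)
v = 7.37 × 10^4 m/s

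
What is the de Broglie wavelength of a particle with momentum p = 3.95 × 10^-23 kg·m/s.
1.68 × 10^-11 m

Using the de Broglie relation λ = h/p:

λ = h/p
λ = (6.626 × 10^-34 J·s) / (3.95 × 10^-23 kg·m/s)
λ = 1.68 × 10^-11 m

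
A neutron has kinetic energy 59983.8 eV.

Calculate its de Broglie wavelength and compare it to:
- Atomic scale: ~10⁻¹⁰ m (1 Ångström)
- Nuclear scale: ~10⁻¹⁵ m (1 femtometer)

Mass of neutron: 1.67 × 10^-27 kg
λ = 1.17 × 10^-13 m, which is between nuclear and atomic scales.

Using λ = h/√(2mKE):

KE = 59983.8 eV = 9.610 × 10^-15 J

λ = h/√(2mKE)
λ = (6.626 × 10^-34 J·s) / √(2 × 1.67 × 10^-27 kg × 9.610 × 10^-15 J)
λ = 1.17 × 10^-13 m

Comparison:
- Atomic scale (10⁻¹⁰ m): λ is 0.0012× this size
- Nuclear scale (10⁻¹⁵ m): λ is 1.2e+02× this size

The wavelength is between nuclear and atomic scales.

This wavelength is appropriate for probing atomic structure but too large for nuclear physics experiments.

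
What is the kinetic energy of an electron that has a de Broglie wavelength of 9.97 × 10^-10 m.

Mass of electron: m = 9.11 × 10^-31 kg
2.42 × 10^-19 J (or 1.51 eV)

From λ = h/√(2mKE), we solve for KE:

λ² = h²/(2mKE)
KE = h²/(2mλ²)
KE = (6.626 × 10^-34 J·s)² / (2 × 9.11 × 10^-31 kg × (9.97 × 10^-10 m)²)
KE = 2.42 × 10^-19 J
KE = 1.51 eV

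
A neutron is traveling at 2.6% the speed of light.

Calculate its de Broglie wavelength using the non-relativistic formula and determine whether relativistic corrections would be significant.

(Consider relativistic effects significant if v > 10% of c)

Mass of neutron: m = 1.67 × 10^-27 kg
No, relativistic corrections are not needed.

Using the non-relativistic de Broglie formula λ = h/(mv):

v = 2.6% × c = 7.795 × 10^6 m/s

λ = h/(mv)
λ = (6.626 × 10^-34 J·s) / (1.67 × 10^-27 kg × 7.795 × 10^6 m/s)
λ = 5.09 × 10^-14 m

Since v = 2.6% of c < 10% of c, relativistic corrections are NOT significant and this non-relativistic result is a good approximation.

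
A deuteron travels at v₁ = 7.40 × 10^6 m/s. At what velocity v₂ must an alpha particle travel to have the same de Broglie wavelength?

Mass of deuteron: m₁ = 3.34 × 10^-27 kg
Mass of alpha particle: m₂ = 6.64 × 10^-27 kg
v₂ = 3.72 × 10^6 m/s

For equal de Broglie wavelengths: λ₁ = λ₂

h/(m₁v₁) = h/(m₂v₂)
m₁v₁ = m₂v₂
v₂ = v₁ · (m₁/m₂)

v₂ = 7.40 × 10^6 m/s × (3.34 × 10^-27 kg / 6.64 × 10^-27 kg)
v₂ = 3.72 × 10^6 m/s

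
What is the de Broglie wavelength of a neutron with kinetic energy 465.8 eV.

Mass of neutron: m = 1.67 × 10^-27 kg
1.33 × 10^-12 m

Using λ = h/√(2mKE):

First convert KE to Joules: KE = 465.8 eV = 7.463 × 10^-17 J

λ = h/√(2mKE)
λ = (6.626 × 10^-34 J·s) / √(2 × 1.67 × 10^-27 kg × 7.463 × 10^-17 J)
λ = 1.33 × 10^-12 m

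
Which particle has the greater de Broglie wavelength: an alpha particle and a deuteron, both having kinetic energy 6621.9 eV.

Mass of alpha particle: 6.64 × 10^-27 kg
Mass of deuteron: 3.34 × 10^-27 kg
The deuteron has the longer wavelength.

Using λ = h/√(2mKE):

For alpha particle: λ₁ = h/√(2m₁KE) = 1.77 × 10^-13 m
For deuteron: λ₂ = h/√(2m₂KE) = 2.49 × 10^-13 m

Since λ ∝ 1/√m at constant kinetic energy, the lighter particle has the longer wavelength.

The deuteron has the longer de Broglie wavelength.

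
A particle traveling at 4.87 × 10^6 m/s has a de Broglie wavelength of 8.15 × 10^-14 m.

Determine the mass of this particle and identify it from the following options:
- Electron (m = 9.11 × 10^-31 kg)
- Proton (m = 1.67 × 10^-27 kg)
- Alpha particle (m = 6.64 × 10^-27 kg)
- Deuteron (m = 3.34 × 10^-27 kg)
The particle is a proton.

From λ = h/(mv), solve for mass:

m = h/(λv)
m = (6.626 × 10^-34 J·s) / (8.15 × 10^-14 m × 4.87 × 10^6 m/s)
m = 1.67 × 10^-27 kg

Comparing with the listed masses, this is closest to a proton.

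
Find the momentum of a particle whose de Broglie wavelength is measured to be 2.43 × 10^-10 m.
2.73 × 10^-24 kg·m/s

From the de Broglie relation λ = h/p, we solve for p:

p = h/λ
p = (6.626 × 10^-34 J·s) / (2.43 × 10^-10 m)
p = 2.73 × 10^-24 kg·m/s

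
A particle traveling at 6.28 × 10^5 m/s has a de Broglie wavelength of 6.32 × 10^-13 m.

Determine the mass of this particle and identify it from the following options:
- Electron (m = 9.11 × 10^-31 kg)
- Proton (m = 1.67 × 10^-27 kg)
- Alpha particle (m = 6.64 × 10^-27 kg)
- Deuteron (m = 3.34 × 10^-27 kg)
The particle is a proton.

From λ = h/(mv), solve for mass:

m = h/(λv)
m = (6.626 × 10^-34 J·s) / (6.32 × 10^-13 m × 6.28 × 10^5 m/s)
m = 1.67 × 10^-27 kg

Comparing with the listed masses, this is closest to a proton.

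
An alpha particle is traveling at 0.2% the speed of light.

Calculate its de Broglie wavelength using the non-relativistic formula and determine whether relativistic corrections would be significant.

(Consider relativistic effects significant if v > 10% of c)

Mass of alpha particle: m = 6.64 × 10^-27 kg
No, relativistic corrections are not needed.

Using the non-relativistic de Broglie formula λ = h/(mv):

v = 0.2% × c = 5.996 × 10^5 m/s

λ = h/(mv)
λ = (6.626 × 10^-34 J·s) / (6.64 × 10^-27 kg × 5.996 × 10^5 m/s)
λ = 1.66 × 10^-13 m

Since v = 0.2% of c < 10% of c, relativistic corrections are NOT significant and this non-relativistic result is a good approximation.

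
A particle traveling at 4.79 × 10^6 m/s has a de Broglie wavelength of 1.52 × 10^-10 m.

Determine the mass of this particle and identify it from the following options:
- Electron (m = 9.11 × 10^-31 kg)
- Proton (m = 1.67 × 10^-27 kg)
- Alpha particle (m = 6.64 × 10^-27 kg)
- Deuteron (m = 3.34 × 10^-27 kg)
The particle is an electron.

From λ = h/(mv), solve for mass:

m = h/(λv)
m = (6.626 × 10^-34 J·s) / (1.52 × 10^-10 m × 4.79 × 10^6 m/s)
m = 9.10 × 10^-31 kg

Comparing with the listed masses, this is closest to an electron.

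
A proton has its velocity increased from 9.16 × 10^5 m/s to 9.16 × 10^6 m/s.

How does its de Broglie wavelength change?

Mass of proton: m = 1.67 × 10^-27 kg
The wavelength decreases by a factor of 10.

Using λ = h/(mv):

Initial wavelength: λ₁ = h/(mv₁) = 4.33 × 10^-13 m
Final wavelength: λ₂ = h/(mv₂) = 4.33 × 10^-14 m

Since λ ∝ 1/v, when velocity increases by a factor of 10, the wavelength decreases by a factor of 10.

λ₂/λ₁ = v₁/v₂ = 1/10

The wavelength decreases by a factor of 10.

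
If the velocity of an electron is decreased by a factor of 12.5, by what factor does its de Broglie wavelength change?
The wavelength increases by a factor of 12.5.

From λ = h/(mv), the wavelength is inversely proportional to velocity:

λ ∝ 1/v

If v → v/12.5, then λ → 12.5λ

When velocity is decreased by a factor of 12.5, the wavelength increases by a factor of 12.5.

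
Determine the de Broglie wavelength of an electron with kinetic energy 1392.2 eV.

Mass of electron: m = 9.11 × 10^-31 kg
3.29 × 10^-11 m

Using λ = h/√(2mKE):

First convert KE to Joules: KE = 1392.2 eV = 2.231 × 10^-16 J

λ = h/√(2mKE)
λ = (6.626 × 10^-34 J·s) / √(2 × 9.11 × 10^-31 kg × 2.231 × 10^-16 J)
λ = 3.29 × 10^-11 m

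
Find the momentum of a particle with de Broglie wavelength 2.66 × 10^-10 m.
2.49 × 10^-24 kg·m/s

From the de Broglie relation λ = h/p, we solve for p:

p = h/λ
p = (6.626 × 10^-34 J·s) / (2.66 × 10^-10 m)
p = 2.49 × 10^-24 kg·m/s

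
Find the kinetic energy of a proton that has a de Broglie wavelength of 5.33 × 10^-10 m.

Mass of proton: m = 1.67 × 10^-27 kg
4.63 × 10^-22 J (or 2.89 × 10^-3 eV)

From λ = h/√(2mKE), we solve for KE:

λ² = h²/(2mKE)
KE = h²/(2mλ²)
KE = (6.626 × 10^-34 J·s)² / (2 × 1.67 × 10^-27 kg × (5.33 × 10^-10 m)²)
KE = 4.63 × 10^-22 J
KE = 2.89 × 10^-3 eV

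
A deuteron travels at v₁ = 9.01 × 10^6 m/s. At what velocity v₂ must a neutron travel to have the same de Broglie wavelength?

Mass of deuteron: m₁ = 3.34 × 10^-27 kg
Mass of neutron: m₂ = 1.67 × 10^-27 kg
v₂ = 1.80 × 10^7 m/s

For equal de Broglie wavelengths: λ₁ = λ₂

h/(m₁v₁) = h/(m₂v₂)
m₁v₁ = m₂v₂
v₂ = v₁ · (m₁/m₂)

v₂ = 9.01 × 10^6 m/s × (3.34 × 10^-27 kg / 1.67 × 10^-27 kg)
v₂ = 1.80 × 10^7 m/s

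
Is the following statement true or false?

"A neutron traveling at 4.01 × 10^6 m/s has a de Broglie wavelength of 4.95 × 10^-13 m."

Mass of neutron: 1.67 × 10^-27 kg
False

The claim is incorrect.

Using λ = h/(mv):
λ = (6.626 × 10^-34 J·s) / (1.67 × 10^-27 kg × 4.01 × 10^6 m/s)
λ = 9.89 × 10^-14 m

The actual wavelength differs from the claimed 4.95 × 10^-13 m.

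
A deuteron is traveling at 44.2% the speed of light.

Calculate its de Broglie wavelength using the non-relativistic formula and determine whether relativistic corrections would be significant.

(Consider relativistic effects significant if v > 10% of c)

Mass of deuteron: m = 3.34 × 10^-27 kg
Yes, relativistic corrections are needed.

Using the non-relativistic de Broglie formula λ = h/(mv):

v = 44.2% × c = 1.325 × 10^8 m/s

λ = h/(mv)
λ = (6.626 × 10^-34 J·s) / (3.34 × 10^-27 kg × 1.325 × 10^8 m/s)
λ = 1.50 × 10^-15 m

Since v = 44.2% of c > 10% of c, relativistic corrections ARE significant and the actual wavelength would differ from this non-relativistic estimate.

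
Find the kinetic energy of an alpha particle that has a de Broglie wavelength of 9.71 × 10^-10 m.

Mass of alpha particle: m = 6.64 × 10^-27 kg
3.51 × 10^-23 J (or 2.19 × 10^-4 eV)

From λ = h/√(2mKE), we solve for KE:

λ² = h²/(2mKE)
KE = h²/(2mλ²)
KE = (6.626 × 10^-34 J·s)² / (2 × 6.64 × 10^-27 kg × (9.71 × 10^-10 m)²)
KE = 3.51 × 10^-23 J
KE = 2.19 × 10^-4 eV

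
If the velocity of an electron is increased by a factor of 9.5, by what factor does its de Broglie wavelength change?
The wavelength decreases by a factor of 9.5.

From λ = h/(mv), the wavelength is inversely proportional to velocity:

λ ∝ 1/v

If v → 9.5v, then λ → λ/9.5

When velocity is increased by a factor of 9.5, the wavelength decreases by a factor of 9.5.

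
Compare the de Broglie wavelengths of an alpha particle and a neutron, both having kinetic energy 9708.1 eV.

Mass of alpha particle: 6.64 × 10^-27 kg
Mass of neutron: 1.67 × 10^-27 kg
The neutron has the longer wavelength.

Using λ = h/√(2mKE):

For alpha particle: λ₁ = h/√(2m₁KE) = 1.46 × 10^-13 m
For neutron: λ₂ = h/√(2m₂KE) = 2.91 × 10^-13 m

Since λ ∝ 1/√m at constant kinetic energy, the lighter particle has the longer wavelength.

The neutron has the longer de Broglie wavelength.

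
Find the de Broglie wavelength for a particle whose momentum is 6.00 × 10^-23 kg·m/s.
1.10 × 10^-11 m

Using the de Broglie relation λ = h/p:

λ = h/p
λ = (6.626 × 10^-34 J·s) / (6.00 × 10^-23 kg·m/s)
λ = 1.10 × 10^-11 m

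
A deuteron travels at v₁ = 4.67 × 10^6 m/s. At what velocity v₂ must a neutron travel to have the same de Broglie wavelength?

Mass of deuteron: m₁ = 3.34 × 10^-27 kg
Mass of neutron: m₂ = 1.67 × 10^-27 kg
v₂ = 9.34 × 10^6 m/s

For equal de Broglie wavelengths: λ₁ = λ₂

h/(m₁v₁) = h/(m₂v₂)
m₁v₁ = m₂v₂
v₂ = v₁ · (m₁/m₂)

v₂ = 4.67 × 10^6 m/s × (3.34 × 10^-27 kg / 1.67 × 10^-27 kg)
v₂ = 9.34 × 10^6 m/s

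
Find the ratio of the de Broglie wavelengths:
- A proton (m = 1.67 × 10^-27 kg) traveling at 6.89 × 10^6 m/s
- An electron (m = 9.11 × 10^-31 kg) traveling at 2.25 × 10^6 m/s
λ₁/λ₂ = 1.78 × 10^-4

Using λ = h/(mv):

λ₁ = h/(m₁v₁) = 5.76 × 10^-14 m
λ₂ = h/(m₂v₂) = 3.23 × 10^-10 m

Ratio λ₁/λ₂ = (m₂v₂)/(m₁v₁)
         = (9.11 × 10^-31 kg × 2.25 × 10^6 m/s) / (1.67 × 10^-27 kg × 6.89 × 10^6 m/s)
         = 1.78 × 10^-4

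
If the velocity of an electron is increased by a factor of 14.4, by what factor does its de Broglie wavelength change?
The wavelength decreases by a factor of 14.4.

From λ = h/(mv), the wavelength is inversely proportional to velocity:

λ ∝ 1/v

If v → 14.4v, then λ → λ/14.4

When velocity is increased by a factor of 14.4, the wavelength decreases by a factor of 14.4.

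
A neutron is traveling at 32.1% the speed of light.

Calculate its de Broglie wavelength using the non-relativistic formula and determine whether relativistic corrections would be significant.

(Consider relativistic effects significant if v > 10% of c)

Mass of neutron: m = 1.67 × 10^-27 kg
Yes, relativistic corrections are needed.

Using the non-relativistic de Broglie formula λ = h/(mv):

v = 32.1% × c = 9.623 × 10^7 m/s

λ = h/(mv)
λ = (6.626 × 10^-34 J·s) / (1.67 × 10^-27 kg × 9.623 × 10^7 m/s)
λ = 4.12 × 10^-15 m

Since v = 32.1% of c > 10% of c, relativistic corrections ARE significant and the actual wavelength would differ from this non-relativistic estimate.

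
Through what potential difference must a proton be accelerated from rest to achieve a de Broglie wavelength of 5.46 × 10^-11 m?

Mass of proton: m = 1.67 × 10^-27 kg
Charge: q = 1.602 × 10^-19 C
2.75 × 10^-1 V

From λ = h/√(2mqV), we solve for V:

λ² = h²/(2mqV)
V = h²/(2mqλ²)
V = (6.626 × 10^-34 J·s)² / (2 × 1.67 × 10^-27 kg × 1.602 × 10^-19 C × (5.46 × 10^-11 m)²)
V = 2.75 × 10^-1 V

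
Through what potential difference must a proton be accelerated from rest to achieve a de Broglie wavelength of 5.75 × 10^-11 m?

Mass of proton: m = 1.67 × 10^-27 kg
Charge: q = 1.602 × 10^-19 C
2.48 × 10^-1 V

From λ = h/√(2mqV), we solve for V:

λ² = h²/(2mqV)
V = h²/(2mqλ²)
V = (6.626 × 10^-34 J·s)² / (2 × 1.67 × 10^-27 kg × 1.602 × 10^-19 C × (5.75 × 10^-11 m)²)
V = 2.48 × 10^-1 V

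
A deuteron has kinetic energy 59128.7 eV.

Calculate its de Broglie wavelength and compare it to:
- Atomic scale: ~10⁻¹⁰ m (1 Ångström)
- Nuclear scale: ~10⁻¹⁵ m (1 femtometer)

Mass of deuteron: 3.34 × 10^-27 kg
λ = 8.33 × 10^-14 m, which is between nuclear and atomic scales.

Using λ = h/√(2mKE):

KE = 59128.7 eV = 9.473 × 10^-15 J

λ = h/√(2mKE)
λ = (6.626 × 10^-34 J·s) / √(2 × 3.34 × 10^-27 kg × 9.473 × 10^-15 J)
λ = 8.33 × 10^-14 m

Comparison:
- Atomic scale (10⁻¹⁰ m): λ is 0.00083× this size
- Nuclear scale (10⁻¹⁵ m): λ is 83× this size

The wavelength is between nuclear and atomic scales.

This wavelength is appropriate for probing atomic structure but too large for nuclear physics experiments.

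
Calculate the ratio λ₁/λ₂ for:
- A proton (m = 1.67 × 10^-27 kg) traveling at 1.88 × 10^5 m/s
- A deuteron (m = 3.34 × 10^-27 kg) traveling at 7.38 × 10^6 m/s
λ₁/λ₂ = 78.5

Using λ = h/(mv):

λ₁ = h/(m₁v₁) = 2.11 × 10^-12 m
λ₂ = h/(m₂v₂) = 2.69 × 10^-14 m

Ratio λ₁/λ₂ = (m₂v₂)/(m₁v₁)
         = (3.34 × 10^-27 kg × 7.38 × 10^6 m/s) / (1.67 × 10^-27 kg × 1.88 × 10^5 m/s)
         = 78.5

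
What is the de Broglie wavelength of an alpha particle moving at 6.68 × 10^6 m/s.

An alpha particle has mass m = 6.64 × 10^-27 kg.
1.49 × 10^-14 m

Using the de Broglie relation λ = h/(mv):

λ = h/(mv)
λ = (6.626 × 10^-34 J·s) / (6.64 × 10^-27 kg × 6.68 × 10^6 m/s)
λ = 1.49 × 10^-14 m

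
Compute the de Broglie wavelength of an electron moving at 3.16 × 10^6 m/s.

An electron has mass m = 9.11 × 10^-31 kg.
2.30 × 10^-10 m

Using the de Broglie relation λ = h/(mv):

λ = h/(mv)
λ = (6.626 × 10^-34 J·s) / (9.11 × 10^-31 kg × 3.16 × 10^6 m/s)
λ = 2.30 × 10^-10 m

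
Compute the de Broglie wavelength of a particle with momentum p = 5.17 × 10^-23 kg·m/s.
1.28 × 10^-11 m

Using the de Broglie relation λ = h/p:

λ = h/p
λ = (6.626 × 10^-34 J·s) / (5.17 × 10^-23 kg·m/s)
λ = 1.28 × 10^-11 m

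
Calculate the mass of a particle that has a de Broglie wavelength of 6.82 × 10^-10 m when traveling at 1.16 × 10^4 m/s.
8.38 × 10^-29 kg

From the de Broglie relation λ = h/(mv), we solve for m:

m = h/(λv)
m = (6.626 × 10^-34 J·s) / (6.82 × 10^-10 m × 1.16 × 10^4 m/s)
m = 8.38 × 10^-29 kg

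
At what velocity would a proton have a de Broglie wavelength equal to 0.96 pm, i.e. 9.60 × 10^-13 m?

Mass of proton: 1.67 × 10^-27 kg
4.13 × 10^5 m/s

From λ = h/(mv), solve for v:

v = h/(mλ)
v = (6.626 × 10^-34 J·s) / (1.67 × 10^-27 kg × 9.60 × 10^-13 m)
v = 4.13 × 10^5 m/s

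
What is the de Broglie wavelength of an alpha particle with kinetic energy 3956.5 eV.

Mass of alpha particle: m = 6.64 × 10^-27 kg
2.28 × 10^-13 m

Using λ = h/√(2mKE):

First convert KE to Joules: KE = 3956.5 eV = 6.339 × 10^-16 J

λ = h/√(2mKE)
λ = (6.626 × 10^-34 J·s) / √(2 × 6.64 × 10^-27 kg × 6.339 × 10^-16 J)
λ = 2.28 × 10^-13 m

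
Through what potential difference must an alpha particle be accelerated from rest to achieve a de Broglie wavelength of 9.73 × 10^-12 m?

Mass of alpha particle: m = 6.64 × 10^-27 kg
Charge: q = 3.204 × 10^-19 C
1.09 V

From λ = h/√(2mqV), we solve for V:

λ² = h²/(2mqV)
V = h²/(2mqλ²)
V = (6.626 × 10^-34 J·s)² / (2 × 6.64 × 10^-27 kg × 3.204 × 10^-19 C × (9.73 × 10^-12 m)²)
V = 1.09 V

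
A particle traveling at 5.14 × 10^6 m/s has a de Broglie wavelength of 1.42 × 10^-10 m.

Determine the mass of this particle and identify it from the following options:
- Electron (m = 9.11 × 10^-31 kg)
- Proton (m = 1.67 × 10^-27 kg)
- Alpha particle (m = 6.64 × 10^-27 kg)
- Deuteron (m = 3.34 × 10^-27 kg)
The particle is an electron.

From λ = h/(mv), solve for mass:

m = h/(λv)
m = (6.626 × 10^-34 J·s) / (1.42 × 10^-10 m × 5.14 × 10^6 m/s)
m = 9.08 × 10^-31 kg

Comparing with the listed masses, this is closest to an electron.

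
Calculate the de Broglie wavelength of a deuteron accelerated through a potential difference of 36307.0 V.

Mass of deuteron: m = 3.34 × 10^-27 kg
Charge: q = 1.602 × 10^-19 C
1.06 × 10^-13 m

When a particle is accelerated through voltage V, it gains kinetic energy KE = qV.

The de Broglie wavelength is then λ = h/√(2mqV):

λ = h/√(2mqV)
λ = (6.626 × 10^-34 J·s) / √(2 × 3.34 × 10^-27 kg × 1.602 × 10^-19 C × 36307.0 V)
λ = 1.06 × 10^-13 m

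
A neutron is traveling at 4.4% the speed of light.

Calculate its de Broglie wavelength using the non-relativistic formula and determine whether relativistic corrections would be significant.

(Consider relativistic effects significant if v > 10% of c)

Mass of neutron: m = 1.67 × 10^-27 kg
No, relativistic corrections are not needed.

Using the non-relativistic de Broglie formula λ = h/(mv):

v = 4.4% × c = 1.319 × 10^7 m/s

λ = h/(mv)
λ = (6.626 × 10^-34 J·s) / (1.67 × 10^-27 kg × 1.319 × 10^7 m/s)
λ = 3.01 × 10^-14 m

Since v = 4.4% of c < 10% of c, relativistic corrections are NOT significant and this non-relativistic result is a good approximation.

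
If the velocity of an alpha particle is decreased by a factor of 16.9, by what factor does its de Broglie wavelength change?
The wavelength increases by a factor of 16.9.

From λ = h/(mv), the wavelength is inversely proportional to velocity:

λ ∝ 1/v

If v → v/16.9, then λ → 16.9λ

When velocity is decreased by a factor of 16.9, the wavelength increases by a factor of 16.9.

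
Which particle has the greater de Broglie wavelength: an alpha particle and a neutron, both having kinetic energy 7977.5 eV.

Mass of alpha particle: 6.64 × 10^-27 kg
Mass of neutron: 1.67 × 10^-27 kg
The neutron has the longer wavelength.

Using λ = h/√(2mKE):

For alpha particle: λ₁ = h/√(2m₁KE) = 1.61 × 10^-13 m
For neutron: λ₂ = h/√(2m₂KE) = 3.21 × 10^-13 m

Since λ ∝ 1/√m at constant kinetic energy, the lighter particle has the longer wavelength.

The neutron has the longer de Broglie wavelength.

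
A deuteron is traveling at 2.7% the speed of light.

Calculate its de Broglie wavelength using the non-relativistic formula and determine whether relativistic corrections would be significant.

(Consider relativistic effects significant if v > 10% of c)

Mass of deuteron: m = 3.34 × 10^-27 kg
No, relativistic corrections are not needed.

Using the non-relativistic de Broglie formula λ = h/(mv):

v = 2.7% × c = 8.094 × 10^6 m/s

λ = h/(mv)
λ = (6.626 × 10^-34 J·s) / (3.34 × 10^-27 kg × 8.094 × 10^6 m/s)
λ = 2.45 × 10^-14 m

Since v = 2.7% of c < 10% of c, relativistic corrections are NOT significant and this non-relativistic result is a good approximation.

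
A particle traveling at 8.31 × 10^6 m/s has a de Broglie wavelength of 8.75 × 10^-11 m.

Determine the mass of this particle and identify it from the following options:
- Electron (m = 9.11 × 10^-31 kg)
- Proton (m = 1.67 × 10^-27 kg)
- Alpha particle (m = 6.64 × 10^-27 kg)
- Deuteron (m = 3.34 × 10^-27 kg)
The particle is an electron.

From λ = h/(mv), solve for mass:

m = h/(λv)
m = (6.626 × 10^-34 J·s) / (8.75 × 10^-11 m × 8.31 × 10^6 m/s)
m = 9.11 × 10^-31 kg

Comparing with the listed masses, this is closest to an electron.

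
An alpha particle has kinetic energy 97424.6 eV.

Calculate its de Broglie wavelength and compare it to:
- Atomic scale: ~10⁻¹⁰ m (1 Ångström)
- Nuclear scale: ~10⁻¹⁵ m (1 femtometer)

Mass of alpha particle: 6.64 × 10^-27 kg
λ = 4.60 × 10^-14 m, which is between nuclear and atomic scales.

Using λ = h/√(2mKE):

KE = 97424.6 eV = 1.561 × 10^-14 J

λ = h/√(2mKE)
λ = (6.626 × 10^-34 J·s) / √(2 × 6.64 × 10^-27 kg × 1.561 × 10^-14 J)
λ = 4.60 × 10^-14 m

Comparison:
- Atomic scale (10⁻¹⁰ m): λ is 0.00046× this size
- Nuclear scale (10⁻¹⁵ m): λ is 46× this size

The wavelength is between nuclear and atomic scales.

This wavelength is appropriate for probing atomic structure but too large for nuclear physics experiments.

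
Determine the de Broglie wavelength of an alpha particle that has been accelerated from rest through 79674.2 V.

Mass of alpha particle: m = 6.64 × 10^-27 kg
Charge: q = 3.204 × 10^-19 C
3.60 × 10^-14 m

When a particle is accelerated through voltage V, it gains kinetic energy KE = qV.

The de Broglie wavelength is then λ = h/√(2mqV):

λ = h/√(2mqV)
λ = (6.626 × 10^-34 J·s) / √(2 × 6.64 × 10^-27 kg × 3.204 × 10^-19 C × 79674.2 V)
λ = 3.60 × 10^-14 m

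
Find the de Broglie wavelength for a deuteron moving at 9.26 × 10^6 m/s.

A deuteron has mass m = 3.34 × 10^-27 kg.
2.14 × 10^-14 m

Using the de Broglie relation λ = h/(mv):

λ = h/(mv)
λ = (6.626 × 10^-34 J·s) / (3.34 × 10^-27 kg × 9.26 × 10^6 m/s)
λ = 2.14 × 10^-14 m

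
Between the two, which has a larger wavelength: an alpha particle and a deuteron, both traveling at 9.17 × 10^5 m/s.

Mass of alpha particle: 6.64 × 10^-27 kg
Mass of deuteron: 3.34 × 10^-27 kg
The deuteron has the longer wavelength.

Using λ = h/(mv), since both particles have the same velocity, the wavelength depends only on mass.

For alpha particle: λ₁ = h/(m₁v) = 1.09 × 10^-13 m
For deuteron: λ₂ = h/(m₂v) = 2.16 × 10^-13 m

Since λ ∝ 1/m at constant velocity, the lighter particle has the longer wavelength.

The deuteron has the longer de Broglie wavelength.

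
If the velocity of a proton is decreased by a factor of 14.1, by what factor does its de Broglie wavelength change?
The wavelength increases by a factor of 14.1.

From λ = h/(mv), the wavelength is inversely proportional to velocity:

λ ∝ 1/v

If v → v/14.1, then λ → 14.1λ

When velocity is decreased by a factor of 14.1, the wavelength increases by a factor of 14.1.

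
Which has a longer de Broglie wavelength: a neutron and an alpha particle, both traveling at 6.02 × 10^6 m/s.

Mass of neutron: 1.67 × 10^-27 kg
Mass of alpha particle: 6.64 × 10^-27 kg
The neutron has the longer wavelength.

Using λ = h/(mv), since both particles have the same velocity, the wavelength depends only on mass.

For neutron: λ₁ = h/(m₁v) = 6.59 × 10^-14 m
For alpha particle: λ₂ = h/(m₂v) = 1.66 × 10^-14 m

Since λ ∝ 1/m at constant velocity, the lighter particle has the longer wavelength.

The neutron has the longer de Broglie wavelength.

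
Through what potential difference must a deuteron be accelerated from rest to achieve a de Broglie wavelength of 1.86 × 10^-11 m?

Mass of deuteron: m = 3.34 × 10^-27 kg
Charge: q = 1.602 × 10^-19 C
1.19 V

From λ = h/√(2mqV), we solve for V:

λ² = h²/(2mqV)
V = h²/(2mqλ²)
V = (6.626 × 10^-34 J·s)² / (2 × 3.34 × 10^-27 kg × 1.602 × 10^-19 C × (1.86 × 10^-11 m)²)
V = 1.19 V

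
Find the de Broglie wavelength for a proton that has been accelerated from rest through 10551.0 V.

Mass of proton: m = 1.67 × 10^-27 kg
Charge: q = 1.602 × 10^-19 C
2.79 × 10^-13 m

When a particle is accelerated through voltage V, it gains kinetic energy KE = qV.

The de Broglie wavelength is then λ = h/√(2mqV):

λ = h/√(2mqV)
λ = (6.626 × 10^-34 J·s) / √(2 × 1.67 × 10^-27 kg × 1.602 × 10^-19 C × 10551.0 V)
λ = 2.79 × 10^-13 m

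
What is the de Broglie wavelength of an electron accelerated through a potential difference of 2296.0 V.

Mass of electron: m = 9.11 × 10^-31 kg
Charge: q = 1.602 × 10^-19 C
2.56 × 10^-11 m

When a particle is accelerated through voltage V, it gains kinetic energy KE = qV.

The de Broglie wavelength is then λ = h/√(2mqV):

λ = h/√(2mqV)
λ = (6.626 × 10^-34 J·s) / √(2 × 9.11 × 10^-31 kg × 1.602 × 10^-19 C × 2296.0 V)
λ = 2.56 × 10^-11 m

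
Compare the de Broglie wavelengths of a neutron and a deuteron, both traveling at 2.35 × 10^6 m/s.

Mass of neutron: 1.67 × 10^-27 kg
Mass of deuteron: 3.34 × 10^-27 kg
The neutron has the longer wavelength.

Using λ = h/(mv), since both particles have the same velocity, the wavelength depends only on mass.

For neutron: λ₁ = h/(m₁v) = 1.69 × 10^-13 m
For deuteron: λ₂ = h/(m₂v) = 8.44 × 10^-14 m

Since λ ∝ 1/m at constant velocity, the lighter particle has the longer wavelength.

The neutron has the longer de Broglie wavelength.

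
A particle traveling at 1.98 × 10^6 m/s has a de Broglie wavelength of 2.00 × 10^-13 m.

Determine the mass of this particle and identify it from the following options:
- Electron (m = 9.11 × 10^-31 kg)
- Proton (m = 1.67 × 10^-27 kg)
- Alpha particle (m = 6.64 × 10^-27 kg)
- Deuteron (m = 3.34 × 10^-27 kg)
The particle is a proton.

From λ = h/(mv), solve for mass:

m = h/(λv)
m = (6.626 × 10^-34 J·s) / (2.00 × 10^-13 m × 1.98 × 10^6 m/s)
m = 1.67 × 10^-27 kg

Comparing with the listed masses, this is closest to a proton.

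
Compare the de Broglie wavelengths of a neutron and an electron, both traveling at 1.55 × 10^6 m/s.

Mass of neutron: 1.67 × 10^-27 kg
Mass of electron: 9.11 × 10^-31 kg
The electron has the longer wavelength.

Using λ = h/(mv), since both particles have the same velocity, the wavelength depends only on mass.

For neutron: λ₁ = h/(m₁v) = 2.56 × 10^-13 m
For electron: λ₂ = h/(m₂v) = 4.69 × 10^-10 m

Since λ ∝ 1/m at constant velocity, the lighter particle has the longer wavelength.

The electron has the longer de Broglie wavelength.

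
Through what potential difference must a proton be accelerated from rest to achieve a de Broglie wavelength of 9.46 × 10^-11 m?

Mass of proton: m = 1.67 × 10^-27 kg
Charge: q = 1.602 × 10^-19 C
9.17 × 10^-2 V

From λ = h/√(2mqV), we solve for V:

λ² = h²/(2mqV)
V = h²/(2mqλ²)
V = (6.626 × 10^-34 J·s)² / (2 × 1.67 × 10^-27 kg × 1.602 × 10^-19 C × (9.46 × 10^-11 m)²)
V = 9.17 × 10^-2 V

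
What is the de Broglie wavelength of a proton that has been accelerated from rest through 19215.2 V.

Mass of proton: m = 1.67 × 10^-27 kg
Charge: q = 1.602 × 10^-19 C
2.07 × 10^-13 m

When a particle is accelerated through voltage V, it gains kinetic energy KE = qV.

The de Broglie wavelength is then λ = h/√(2mqV):

λ = h/√(2mqV)
λ = (6.626 × 10^-34 J·s) / √(2 × 1.67 × 10^-27 kg × 1.602 × 10^-19 C × 19215.2 V)
λ = 2.07 × 10^-13 m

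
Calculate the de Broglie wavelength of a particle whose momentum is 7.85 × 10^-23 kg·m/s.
8.44 × 10^-12 m

Using the de Broglie relation λ = h/p:

λ = h/p
λ = (6.626 × 10^-34 J·s) / (7.85 × 10^-23 kg·m/s)
λ = 8.44 × 10^-12 m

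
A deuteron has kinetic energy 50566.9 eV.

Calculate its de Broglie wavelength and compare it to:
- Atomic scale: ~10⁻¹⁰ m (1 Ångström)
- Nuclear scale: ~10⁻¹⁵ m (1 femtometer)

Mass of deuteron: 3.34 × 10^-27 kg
λ = 9.01 × 10^-14 m, which is between nuclear and atomic scales.

Using λ = h/√(2mKE):

KE = 50566.9 eV = 8.102 × 10^-15 J

λ = h/√(2mKE)
λ = (6.626 × 10^-34 J·s) / √(2 × 3.34 × 10^-27 kg × 8.102 × 10^-15 J)
λ = 9.01 × 10^-14 m

Comparison:
- Atomic scale (10⁻¹⁰ m): λ is 0.0009× this size
- Nuclear scale (10⁻¹⁵ m): λ is 90× this size

The wavelength is between nuclear and atomic scales.

This wavelength is appropriate for probing atomic structure but too large for nuclear physics experiments.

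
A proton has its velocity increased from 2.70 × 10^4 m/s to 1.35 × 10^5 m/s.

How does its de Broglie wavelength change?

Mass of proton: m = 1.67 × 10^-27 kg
The wavelength decreases by a factor of 5.

Using λ = h/(mv):

Initial wavelength: λ₁ = h/(mv₁) = 1.47 × 10^-11 m
Final wavelength: λ₂ = h/(mv₂) = 2.94 × 10^-12 m

Since λ ∝ 1/v, when velocity increases by a factor of 5, the wavelength decreases by a factor of 5.

λ₂/λ₁ = v₁/v₂ = 1/5

The wavelength decreases by a factor of 5.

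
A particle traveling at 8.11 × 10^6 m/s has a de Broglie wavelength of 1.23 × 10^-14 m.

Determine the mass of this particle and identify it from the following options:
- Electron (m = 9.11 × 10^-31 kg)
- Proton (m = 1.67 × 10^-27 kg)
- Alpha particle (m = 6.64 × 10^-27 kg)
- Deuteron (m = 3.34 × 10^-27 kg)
The particle is an alpha particle.

From λ = h/(mv), solve for mass:

m = h/(λv)
m = (6.626 × 10^-34 J·s) / (1.23 × 10^-14 m × 8.11 × 10^6 m/s)
m = 6.64 × 10^-27 kg

Comparing with the listed masses, this is closest to an alpha particle.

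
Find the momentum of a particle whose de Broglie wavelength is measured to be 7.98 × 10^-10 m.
8.30 × 10^-25 kg·m/s

From the de Broglie relation λ = h/p, we solve for p:

p = h/λ
p = (6.626 × 10^-34 J·s) / (7.98 × 10^-10 m)
p = 8.30 × 10^-25 kg·m/s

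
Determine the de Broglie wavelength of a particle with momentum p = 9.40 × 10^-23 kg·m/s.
7.05 × 10^-12 m

Using the de Broglie relation λ = h/p:

λ = h/p
λ = (6.626 × 10^-34 J·s) / (9.40 × 10^-23 kg·m/s)
λ = 7.05 × 10^-12 m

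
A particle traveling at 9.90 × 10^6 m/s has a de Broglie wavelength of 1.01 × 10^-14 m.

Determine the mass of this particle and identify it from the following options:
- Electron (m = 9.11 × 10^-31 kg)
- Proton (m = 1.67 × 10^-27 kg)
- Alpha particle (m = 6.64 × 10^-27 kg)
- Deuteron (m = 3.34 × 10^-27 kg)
The particle is an alpha particle.

From λ = h/(mv), solve for mass:

m = h/(λv)
m = (6.626 × 10^-34 J·s) / (1.01 × 10^-14 m × 9.90 × 10^6 m/s)
m = 6.63 × 10^-27 kg

Comparing with the listed masses, this is closest to an alpha particle.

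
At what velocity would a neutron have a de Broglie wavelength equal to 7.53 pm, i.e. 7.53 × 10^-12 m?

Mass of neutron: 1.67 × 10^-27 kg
5.27 × 10^4 m/s

From λ = h/(mv), solve for v:

v = h/(mλ)
v = (6.626 × 10^-34 J·s) / (1.67 × 10^-27 kg × 7.53 × 10^-12 m)
v = 5.27 × 10^4 m/s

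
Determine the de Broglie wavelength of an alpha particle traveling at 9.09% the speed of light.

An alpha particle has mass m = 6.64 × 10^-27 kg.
3.66 × 10^-15 m

Using the de Broglie relation λ = h/(mv):

v = 9.09% × c = 2.725 × 10^7 m/s

λ = h/(mv)
λ = (6.626 × 10^-34 J·s) / (6.64 × 10^-27 kg × 2.725 × 10^7 m/s)
λ = 3.66 × 10^-15 m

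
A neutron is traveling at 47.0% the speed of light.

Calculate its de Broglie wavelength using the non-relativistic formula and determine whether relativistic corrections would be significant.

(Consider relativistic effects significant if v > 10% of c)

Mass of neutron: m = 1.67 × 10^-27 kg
Yes, relativistic corrections are needed.

Using the non-relativistic de Broglie formula λ = h/(mv):

v = 47.0% × c = 1.409 × 10^8 m/s

λ = h/(mv)
λ = (6.626 × 10^-34 J·s) / (1.67 × 10^-27 kg × 1.409 × 10^8 m/s)
λ = 2.82 × 10^-15 m

Since v = 47.0% of c > 10% of c, relativistic corrections ARE significant and the actual wavelength would differ from this non-relativistic estimate.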